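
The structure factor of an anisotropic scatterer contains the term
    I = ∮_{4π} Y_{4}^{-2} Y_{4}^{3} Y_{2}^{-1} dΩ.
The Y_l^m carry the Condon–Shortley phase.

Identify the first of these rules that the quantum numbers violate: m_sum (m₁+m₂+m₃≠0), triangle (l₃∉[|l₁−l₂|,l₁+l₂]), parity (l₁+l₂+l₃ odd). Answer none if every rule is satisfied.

none

m₁+m₂+m₃ = -2 + 3 − 1 = 0  ✓
triangle: |4−4|=0 ≤ l₃=2 ≤ 4+4=8  ✓
parity: l₁+l₂+l₃ = 10 is even  ✓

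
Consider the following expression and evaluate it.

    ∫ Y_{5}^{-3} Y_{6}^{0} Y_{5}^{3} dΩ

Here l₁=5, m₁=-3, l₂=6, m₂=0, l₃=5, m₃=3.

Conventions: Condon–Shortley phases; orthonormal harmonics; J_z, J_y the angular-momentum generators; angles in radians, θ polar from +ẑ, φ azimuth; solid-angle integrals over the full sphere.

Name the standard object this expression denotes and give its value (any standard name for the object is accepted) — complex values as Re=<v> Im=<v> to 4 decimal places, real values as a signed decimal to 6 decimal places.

This is a Gaunt coefficient — the integral of a triple product of spherical harmonics over the sphere.
Checks pass: Σm=0; 16 even; l₃=5∈[1,11].
(2·5+1)(2·6+1)(2·5+1) = 1573
Δ: 6! 4! 6! / 17! → 1/28588560
sum: t=1:−1/345600 t=2:+1/13824 t=3:−1/5184 t=4:+1/13824 t=5:−1/345600 = -7/129600
3j²(5 6 5; 0 0 0) = Δ·Π!·Σ² = 80/7293  (sign +1)
sum: t=4:+1/55296 t=5:−1/86400 t=6:+1/2073600 = 29/4147200
3j²(5 6 5; -3 0 3) = Δ·Π!·Σ² = 841/145860  (sign +1)
combine: 4πI² = 1573·80/7293·841/145860 = 3364/33813
take √, sign +1: I = 0.08897771

Gaunt coefficient, +0.088978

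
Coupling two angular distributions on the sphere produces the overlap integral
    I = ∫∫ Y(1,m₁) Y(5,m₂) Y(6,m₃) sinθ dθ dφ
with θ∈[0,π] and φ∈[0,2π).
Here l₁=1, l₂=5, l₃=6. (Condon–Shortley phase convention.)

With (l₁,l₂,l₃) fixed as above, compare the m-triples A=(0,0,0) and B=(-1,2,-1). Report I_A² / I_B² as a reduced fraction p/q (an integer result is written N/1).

Same 1,5,6: normalisation and zero-m 3j drop out of the ratio.
A: Δ: 0! 2! 10! / 13! → 1/858; sum: t=0:+1/14400 = 1/14400; 3j²(1 5 6; 0 0 0) = Δ·Π!·Σ² = 6/143  (sign +1)
B: Δ: 0! 2! 10! / 13! → 1/858; sum: t=0:+1/60480 = 1/60480; 3j²(1 5 6; -1 2 -1) = Δ·Π!·Σ² = 5/429  (sign -1)
I_A²/I_B² = (6/143)/(5/429) = 18/5

18/5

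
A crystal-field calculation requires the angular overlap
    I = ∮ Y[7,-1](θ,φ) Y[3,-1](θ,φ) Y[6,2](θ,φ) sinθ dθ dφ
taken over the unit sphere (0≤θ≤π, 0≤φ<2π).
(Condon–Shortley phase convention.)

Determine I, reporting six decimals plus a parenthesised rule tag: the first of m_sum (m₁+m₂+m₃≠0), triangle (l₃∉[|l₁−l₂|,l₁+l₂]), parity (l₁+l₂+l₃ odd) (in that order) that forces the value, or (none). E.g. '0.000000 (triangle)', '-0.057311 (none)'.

Rules hold: Σm=0, L=16 even, 4≤6≤10.
N = 15·7·13 = 1365
Δ = 4!·10!·2!/17! = 1/2042040
Racah Σ t=1..3: t=1:−1/207360 t=2:+1/57600 t=3:−1/207360 = 1/129600
⇒ 3j(7 3 6; 0 0 0)² = 168/12155, sgn +1
Racah Σ t=0..2: t=0:+1/3870720 t=1:−1/181440 t=2:+1/138240 = 23/11612160
⇒ 3j(7 3 6; -1 -1 2)² = 529/204204, sgn +1
4πI² = N·(3j₀)²·(3jₘ)² = 22218/454597
I = +1·√(0.0488741/4π) = 0.06236404
No selection rule forces the value: the integral is nonzero (none).

0.062364 (none)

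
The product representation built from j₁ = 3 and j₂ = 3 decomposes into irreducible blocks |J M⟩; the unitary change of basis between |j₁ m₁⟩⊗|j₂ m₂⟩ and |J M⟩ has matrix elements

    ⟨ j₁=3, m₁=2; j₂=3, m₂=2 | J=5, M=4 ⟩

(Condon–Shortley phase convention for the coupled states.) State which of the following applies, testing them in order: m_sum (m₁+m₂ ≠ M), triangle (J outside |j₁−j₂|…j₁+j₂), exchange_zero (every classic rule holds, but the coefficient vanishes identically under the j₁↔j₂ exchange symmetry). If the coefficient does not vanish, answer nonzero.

m-sum: m₁+m₂ = 2+2 = 4, M = 4  ✓
triangle: |j₁−j₂| = 0 ≤ J = 5 ≤ j₁+j₂ = 6  ✓
exchange: j₁=j₂ and m₁=m₂, and (−1)^(j₁+j₂−J) = (−1)^1 = −1 forces ⟨j₁m₁;j₂m₂|JM⟩ = −⟨j₂m₂;j₁m₁|JM⟩ = −⟨j₁m₁;j₂m₂|JM⟩ ⇒ the coefficient vanishes identically
Racah sum check: Σ_k collapses to 0 ⇒ CG = 0

exchange_zero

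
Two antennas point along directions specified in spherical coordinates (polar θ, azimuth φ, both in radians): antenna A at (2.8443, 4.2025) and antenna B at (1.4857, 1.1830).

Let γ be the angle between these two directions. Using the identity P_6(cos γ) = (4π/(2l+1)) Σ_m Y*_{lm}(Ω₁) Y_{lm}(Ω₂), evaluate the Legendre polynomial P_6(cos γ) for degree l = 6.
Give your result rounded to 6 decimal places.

0.255385

Addition theorem: P_6(cos γ) = (4π/13) Σ_m Y*_{lm}(Ω₁) Y_{lm}(Ω₂), m = −6…6:
  m=-6: (0.000304, 0.000025) × (0.324267, -0.343929) = (0.000107, -0.000096)  (running Σ = (0.000107, -0.000096))
  m=-5: (0.001926, -0.002864) × (0.130317, 0.050273) = (0.000395, -0.000276)  (running Σ = (0.000502, -0.000373))
  m=-4: (-0.010748, -0.021225) × (-0.006348, -0.323640) = (-0.006801, 0.003613)  (running Σ = (-0.006299, 0.003240))
  m=-3: (-0.110372, -0.004542) × (0.146853, -0.063375) = (-0.016496, 0.006328)  (running Σ = (-0.022795, 0.009568))
  m=-2: (-0.177403, 0.288691) × (-0.201246, -0.197338) = (0.092671, -0.023090)  (running Σ = (0.069876, -0.013521))
  m=-1: (0.290255, 0.519043) × (0.063129, -0.154546) = (0.098539, -0.012091)  (running Σ = (0.168416, -0.025612))
  m=0: (0.268348, -0.000000) × (-0.270667, 0.000000) = (-0.072633, 0.000000)  (running Σ = (0.095782, -0.025612))
  m=1: (-0.290255, 0.519043) × (-0.063129, -0.154546) = (0.098539, 0.012091)  (running Σ = (0.194322, -0.013521))
  m=2: (-0.177403, -0.288691) × (-0.201246, 0.197338) = (0.092671, 0.023090)  (running Σ = (0.286993, 0.009568))
  m=3: (0.110372, -0.004542) × (-0.146853, -0.063375) = (-0.016496, -0.006328)  (running Σ = (0.270497, 0.003240))
  m=4: (-0.010748, 0.021225) × (-0.006348, 0.323640) = (-0.006801, -0.003613)  (running Σ = (0.263696, -0.000373))
  m=5: (-0.001926, -0.002864) × (-0.130317, 0.050273) = (0.000395, 0.000276)  (running Σ = (0.264091, -0.000096))
  m=6: (0.000304, -0.000025) × (0.324267, 0.343929) = (0.000107, 0.000096)  (running Σ = (0.264198, 0.000000))
Total Σ_m = (0.264198, 0.000000). Multiply by 0.966644: (0.255385, 0.000000). P_6(cos γ) = 0.255385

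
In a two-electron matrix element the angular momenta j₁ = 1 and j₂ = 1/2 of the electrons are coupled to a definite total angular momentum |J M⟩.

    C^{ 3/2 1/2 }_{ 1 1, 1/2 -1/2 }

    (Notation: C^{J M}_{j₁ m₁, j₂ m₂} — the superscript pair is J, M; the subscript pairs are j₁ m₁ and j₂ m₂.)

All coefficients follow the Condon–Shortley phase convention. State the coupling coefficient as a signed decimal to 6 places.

j₁+j₂−J=0  J+j₁−j₂=2  J−j₁+j₂=1  j₁+j₂+J+1=4
(j₁±m₁, j₂±m₂, J±M) = (2,0,0,1,2,1)
P² = 4/3
sum k=0..0:
  [0] +1/2 = 1/2
S = 1/2
C² = P²·S² = 1/3 ; C = +0.577350

+√(1/3) ≈ +0.577350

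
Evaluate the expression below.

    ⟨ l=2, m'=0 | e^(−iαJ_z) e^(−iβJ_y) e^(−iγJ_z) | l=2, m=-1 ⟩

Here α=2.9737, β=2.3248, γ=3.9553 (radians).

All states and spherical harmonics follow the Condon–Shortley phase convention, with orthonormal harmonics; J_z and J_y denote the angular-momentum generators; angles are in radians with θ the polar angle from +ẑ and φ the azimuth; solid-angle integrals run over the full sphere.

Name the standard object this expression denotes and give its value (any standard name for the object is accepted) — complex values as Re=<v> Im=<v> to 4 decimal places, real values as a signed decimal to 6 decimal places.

This is a Wigner D-matrix element — the rotation-matrix element ⟨l m'| R(α,β,γ) |l m⟩ in the angular-momentum basis.
Split into d^2_{0,-1}(β=2.3248) × two z-phases.
c=cos(2.324800/2)=0.397138, s=sin(2.324800/2)=0.917759; N=√[2·2·1·6]=4.898979
The bounds max(0,m−m')=0 and min(l+m,l−m')=1 give 2 terms
  k=0: (−1)^1·4.8990/(2)·0.3971^3·0.9178^1 = -0.140808
  k=1: (−1)^2·4.8990/(2)·0.3971^1·0.9178^3 = +0.751974
d^2_{0,-1}(2.3248) = -0.140808 +0.751974 = +0.611166
Attach z-rotation phases: D = e^{-i(0)(2.9737)}·(+0.611166)·e^{-i(-1)(3.9553)} = -0.419754-0.444219i

Wigner D-matrix element, Re=-0.4198 Im=-0.4442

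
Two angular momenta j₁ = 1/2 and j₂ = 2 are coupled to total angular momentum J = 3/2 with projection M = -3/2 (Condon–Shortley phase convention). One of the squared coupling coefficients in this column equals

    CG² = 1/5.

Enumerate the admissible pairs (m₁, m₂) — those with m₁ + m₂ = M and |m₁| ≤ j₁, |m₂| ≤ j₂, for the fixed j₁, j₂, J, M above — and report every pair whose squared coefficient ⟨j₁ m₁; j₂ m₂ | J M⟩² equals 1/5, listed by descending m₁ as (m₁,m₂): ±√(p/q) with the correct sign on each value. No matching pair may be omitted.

(-1/2,-1): −√(1/5)

Admissible pairs with m₁+m₂ = M = -3/2: (-1/2,-1), (1/2,-2)
  (m₁,m₂)=(1/2,-2): CG² = 4/5, CG = +√(4/5)
  (m₁,m₂)=(-1/2,-1): CG² = 1/5, CG = −√(1/5)   ← matches the target
Pairs with CG² = 1/5: (-1/2,-1): −√(1/5)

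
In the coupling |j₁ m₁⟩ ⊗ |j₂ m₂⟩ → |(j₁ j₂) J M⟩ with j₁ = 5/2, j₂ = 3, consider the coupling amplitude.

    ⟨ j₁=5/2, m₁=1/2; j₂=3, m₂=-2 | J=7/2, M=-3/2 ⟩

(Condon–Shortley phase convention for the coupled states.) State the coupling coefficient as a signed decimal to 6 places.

+0.308607  (= +√(2/21))

triangle: 2!*3!*4!/10! = 288/3628800
(j±m)!: 3!*2!*1!*5!*2!*5! = 345600
prefactor² = (2J+1)*Δ*N² = 1536/7
  k=0: +1/(0!*2!*2!*1!*1!*3!) = 1/24
  k=1: −1/(1!*1!*1!*0!*2!*4!) = -1/48
Σ = 1/48  ⇒  CG² = 1536/7*(1/48)² = 2/21
CG = +√(2/21) = +0.308607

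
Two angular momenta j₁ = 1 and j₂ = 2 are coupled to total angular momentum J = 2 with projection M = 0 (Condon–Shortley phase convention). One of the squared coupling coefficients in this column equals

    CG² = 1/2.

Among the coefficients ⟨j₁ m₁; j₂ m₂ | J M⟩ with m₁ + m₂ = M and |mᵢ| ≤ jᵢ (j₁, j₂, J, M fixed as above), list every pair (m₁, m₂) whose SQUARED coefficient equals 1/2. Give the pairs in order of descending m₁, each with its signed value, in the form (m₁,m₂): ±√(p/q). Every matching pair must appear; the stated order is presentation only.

Admissible pairs with m₁+m₂ = M = 0: (-1,1), (0,0), (1,-1)
  (m₁,m₂)=(1,-1): CG² = 1/2, CG = +√(1/2)   ← matches the target
  (m₁,m₂)=(0,0): CG² = 0/1, CG = 0
  (m₁,m₂)=(-1,1): CG² = 1/2, CG = −√(1/2)   ← matches the target
Pairs with CG² = 1/2: (1,-1): +√(1/2); (-1,1): −√(1/2)

(1,-1): +√(1/2); (-1,1): −√(1/2)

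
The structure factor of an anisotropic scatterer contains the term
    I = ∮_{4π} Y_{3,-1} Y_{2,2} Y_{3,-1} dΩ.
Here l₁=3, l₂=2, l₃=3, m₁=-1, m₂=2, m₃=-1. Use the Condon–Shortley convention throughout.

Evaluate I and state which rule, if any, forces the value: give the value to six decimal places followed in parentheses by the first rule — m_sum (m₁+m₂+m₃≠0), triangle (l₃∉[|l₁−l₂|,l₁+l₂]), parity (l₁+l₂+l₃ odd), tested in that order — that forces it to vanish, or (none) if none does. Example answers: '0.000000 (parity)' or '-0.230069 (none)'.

m-sum 0 ✓  L=8 even ✓  1≤3≤5 ✓
Π(2lᵢ+1) = 7×5×7 = 245
triangle coeff Δ(3,2,3) = 1/3780
Σ_t [0,2]: t=0:+1/24 t=1:−1/4 t=2:+1/24 = -1/6
(3j)²=4/105 [(3 2 3; 0 0 0)], sign=+1
Σ_t [2,2]: t=2:+1/16 = 1/16
(3j)²=2/35 [(3 2 3; -1 2 -1)], sign=+1
⇒ 4πI² = 8/15
I = (+1)√(8/15/(4π)) = 0.20601291
No selection rule forces the value: the integral is nonzero (none).

0.206013 (none)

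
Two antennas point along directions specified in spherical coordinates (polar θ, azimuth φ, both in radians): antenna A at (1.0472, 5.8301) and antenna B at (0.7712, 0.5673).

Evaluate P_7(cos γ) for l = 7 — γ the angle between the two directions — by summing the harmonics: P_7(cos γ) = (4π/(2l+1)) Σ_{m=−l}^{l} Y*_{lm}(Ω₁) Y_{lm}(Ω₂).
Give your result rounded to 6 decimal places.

Addition theorem: P_7(cos γ) = (4π/15) Σ_m Y*_{lm}(Ω₁) Y_{lm}(Ω₂), m = −7…7:
  [-7]  conj(Y_{7,-7})(Ω₁) = -0.182611+0.005481i ; Y_{7,-7}(Ω₂) = -0.026982+0.029474i ; Δ = +0.004766-0.005530i
  [-6]  conj(Y_{7,-6})(Ω₁) = -0.359863-0.162037i ; Y_{7,-6}(Ω₂) = -0.148563+0.039872i ; Δ = +0.059923+0.009724i
  [-5]  conj(Y_{7,-5})(Ω₁) = -0.257433-0.308987i ; Y_{7,-5}(Ω₂) = -0.327262-0.103063i ; Δ = +0.052403+0.127652i
  [-4]  conj(Y_{7,-4})(Ω₁) = -0.012341-0.050096i ; Y_{7,-4}(Ω₂) = -0.294233-0.350459i ; Δ = -0.013925+0.019065i
  [-3]  conj(Y_{7,-3})(Ω₁) = -0.068839+0.320548i ; Y_{7,-3}(Ω₂) = -0.033653-0.255219i ; Δ = +0.084126+0.006781i
  [-2]  conj(Y_{7,-2})(Ω₁) = -0.128913+0.164525i ; Y_{7,-2}(Ω₂) = -0.086415+0.185384i ; Δ = -0.019360-0.038116i
  [-1]  conj(Y_{7,-1})(Ω₁) = +0.224589-0.109345i ; Y_{7,-1}(Ω₂) = -0.305508+0.194659i ; Δ = -0.047329+0.077124i
  [+0]  conj(Y_{7,0})(Ω₁) = +0.243792-0.000000i ; Y_{7,0}(Ω₂) = +0.101245+0.000000i ; Δ = +0.024683+0.000000i
  [+1]  conj(Y_{7,1})(Ω₁) = -0.224589-0.109345i ; Y_{7,1}(Ω₂) = +0.305508+0.194659i ; Δ = -0.047329-0.077124i
  [+2]  conj(Y_{7,2})(Ω₁) = -0.128913-0.164525i ; Y_{7,2}(Ω₂) = -0.086415-0.185384i ; Δ = -0.019360+0.038116i
  [+3]  conj(Y_{7,3})(Ω₁) = +0.068839+0.320548i ; Y_{7,3}(Ω₂) = +0.033653-0.255219i ; Δ = +0.084126-0.006781i
  [+4]  conj(Y_{7,4})(Ω₁) = -0.012341+0.050096i ; Y_{7,4}(Ω₂) = -0.294233+0.350459i ; Δ = -0.013925-0.019065i
  [+5]  conj(Y_{7,5})(Ω₁) = +0.257433-0.308987i ; Y_{7,5}(Ω₂) = +0.327262-0.103063i ; Δ = +0.052403-0.127652i
  [+6]  conj(Y_{7,6})(Ω₁) = -0.359863+0.162037i ; Y_{7,6}(Ω₂) = -0.148563-0.039872i ; Δ = +0.059923-0.009724i
  [+7]  conj(Y_{7,7})(Ω₁) = +0.182611+0.005481i ; Y_{7,7}(Ω₂) = +0.026982+0.029474i ; Δ = +0.004766+0.005530i
Total Σ_m = +0.265890+0.000000i. Multiply by 0.837758: +0.222752+0.000000i. P_7(cos γ) = 0.222752

0.222752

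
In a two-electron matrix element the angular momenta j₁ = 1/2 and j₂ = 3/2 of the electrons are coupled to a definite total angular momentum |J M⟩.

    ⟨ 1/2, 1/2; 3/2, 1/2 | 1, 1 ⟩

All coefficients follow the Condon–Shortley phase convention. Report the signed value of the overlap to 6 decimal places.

j₁+j₂−J=1  J+j₁−j₂=0  J−j₁+j₂=2  j₁+j₂+J+1=4
(j₁±m₁, j₂±m₂, J±M) = (1,0,2,1,2,0)
P² = 1
sum k=0..0:
  [0] +1/2 = 1/2
S = 1/2
C² = P²·S² = 1/4 ; C = +0.500000

+0.500000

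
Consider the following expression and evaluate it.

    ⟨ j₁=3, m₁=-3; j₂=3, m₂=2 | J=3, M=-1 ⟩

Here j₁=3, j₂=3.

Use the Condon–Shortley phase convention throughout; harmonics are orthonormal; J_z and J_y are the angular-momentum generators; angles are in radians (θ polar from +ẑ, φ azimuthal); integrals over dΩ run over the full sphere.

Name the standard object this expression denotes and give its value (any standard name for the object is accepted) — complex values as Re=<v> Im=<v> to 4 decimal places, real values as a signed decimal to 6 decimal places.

Clebsch–Gordan coefficient, −√(1/3) ≈ -0.577350

This is a Clebsch–Gordan (vector-coupling) coefficient.
triangle: 3!·3!·3!/10! = 216/3628800
(j±m)!: 0!·6!·5!·1!·2!·4! = 4147200
prefactor² = (2J+1)·Δ·N² = 1728
  k=3: −1/(3!·0!·3!·2!·0!·1!) = -1/72
Σ = -1/72  ⇒  CG² = 1728·(-1/72)² = 1/3
CG = −√(1/3) = -0.577350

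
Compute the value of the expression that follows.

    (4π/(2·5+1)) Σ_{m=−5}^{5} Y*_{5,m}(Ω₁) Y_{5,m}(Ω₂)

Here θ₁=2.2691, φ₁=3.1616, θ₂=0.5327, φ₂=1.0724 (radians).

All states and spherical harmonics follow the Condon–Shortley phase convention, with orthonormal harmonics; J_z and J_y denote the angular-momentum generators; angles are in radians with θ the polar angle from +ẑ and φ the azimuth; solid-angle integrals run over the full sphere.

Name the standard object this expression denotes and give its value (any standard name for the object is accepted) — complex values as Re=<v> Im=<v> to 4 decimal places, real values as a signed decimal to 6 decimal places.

Legendre polynomial (addition theorem), +0.414746

This sum is the spherical-harmonic addition theorem: it equals the Legendre polynomial P_l(cos γ) of the angle γ between the two directions.
Summing Y*_{l m}(θ₁,φ₁)·Y_{l m}(θ₂,φ₂) over m ∈ [−5, 5]; prefactor 4π/(2·5+1) = 1.142397:
  term(m=-5) = (-0.001002, -0.001636)   from Y*(Ω₁)=(-0.121737, -0.012219), Y(Ω₂)=(0.009485, 0.012487)
  term(m=-4) = (0.013163, -0.023935)   from Y*(Ω₁)=(-0.323721, -0.025963), Y(Ω₂)=(-0.034511, 0.076704)
  term(m=-3) = (0.108793, -0.001696)   from Y*(Ω₁)=(-0.422068, -0.025364), Y(Ω₂)=(-0.256594, 0.019437)
  term(m=-2) = (0.036059, 0.060984)   from Y*(Ω₁)=(-0.153313, -0.006138), Y(Ω₂)=(-0.250724, -0.387739)
  term(m=-1) = (0.051560, -0.090386)   from Y*(Ω₁)=(0.294047, 0.005884), Y(Ω₂)=(0.169127, -0.310769)
  term(m=+0) = (-0.054099, 0.000000)   from Y*(Ω₁)=(0.238377, -0.000000), Y(Ω₂)=(-0.226945, 0.000000)
  term(m=+1) = (0.051560, 0.090386)   from Y*(Ω₁)=(-0.294047, 0.005884), Y(Ω₂)=(-0.169127, -0.310769)
  term(m=+2) = (0.036059, -0.060984)   from Y*(Ω₁)=(-0.153313, 0.006138), Y(Ω₂)=(-0.250724, 0.387739)
  term(m=+3) = (0.108793, 0.001696)   from Y*(Ω₁)=(0.422068, -0.025364), Y(Ω₂)=(0.256594, 0.019437)
  term(m=+4) = (0.013163, 0.023935)   from Y*(Ω₁)=(-0.323721, 0.025963), Y(Ω₂)=(-0.034511, -0.076704)
  term(m=+5) = (-0.001002, 0.001636)   from Y*(Ω₁)=(0.121737, -0.012219), Y(Ω₂)=(-0.009485, 0.012487)
Accumulated sum (0.363048, -0.000000); after 4π/(2l+1) scaling, (0.414746, -0.000000) ⇒ P_5 = 0.414746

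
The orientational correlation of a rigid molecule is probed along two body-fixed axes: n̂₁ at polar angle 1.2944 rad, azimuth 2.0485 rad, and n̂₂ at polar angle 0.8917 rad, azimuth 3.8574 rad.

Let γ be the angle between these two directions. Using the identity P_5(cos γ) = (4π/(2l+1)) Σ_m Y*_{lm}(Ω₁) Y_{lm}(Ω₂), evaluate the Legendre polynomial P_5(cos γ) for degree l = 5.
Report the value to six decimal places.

-0.009686

Summing Y*_{l m}(θ₁,φ₁)·Y_{l m}(θ₂,φ₂) over m ∈ [−5, 5]; prefactor 4π/(2·5+1) = 1.142397:
  m=-5: (-0.261578, -0.279060) × (0.119945, -0.056094) = (-0.047029, -0.018799)  (running Σ = (-0.047029, -0.018799))
  m=-4: (-0.114423, 0.323450) × (-0.324974, -0.092872) = (0.067224, -0.094486)  (running Σ = (0.020195, -0.113285))
  m=-3: (-0.100620, 0.013942) × (0.226650, 0.348501) = (-0.027664, -0.031906)  (running Σ = (-0.007469, -0.145191))
  m=-2: (0.191897, 0.271435) × (0.016408, -0.117124) = (0.034940, -0.018022)  (running Σ = (0.027471, -0.163213))
  m=-1: (-0.010467, 0.020219) × (0.235967, -0.205215) = (0.001679, 0.006919)  (running Σ = (0.029151, -0.156294))
  m=0: (0.323504, -0.000000) × (-0.206427, 0.000000) = (-0.066780, 0.000000)  (running Σ = (-0.037629, -0.156294))
  m=1: (0.010467, 0.020219) × (-0.235967, -0.205215) = (0.001679, -0.006919)  (running Σ = (-0.035950, -0.163213))
  m=2: (0.191897, -0.271435) × (0.016408, 0.117124) = (0.034940, 0.018022)  (running Σ = (-0.001010, -0.145191))
  m=3: (0.100620, 0.013942) × (-0.226650, 0.348501) = (-0.027664, 0.031906)  (running Σ = (-0.028674, -0.113285))
  m=4: (-0.114423, -0.323450) × (-0.324974, 0.092872) = (0.067224, 0.094486)  (running Σ = (0.038550, -0.018799))
  m=5: (0.261578, -0.279060) × (-0.119945, -0.056094) = (-0.047029, 0.018799)  (running Σ = (-0.008479, 0.000000))
Total Σ_m = (-0.008479, 0.000000). Multiply by 1.142397: (-0.009686, 0.000000). P_5(cos γ) = -0.009686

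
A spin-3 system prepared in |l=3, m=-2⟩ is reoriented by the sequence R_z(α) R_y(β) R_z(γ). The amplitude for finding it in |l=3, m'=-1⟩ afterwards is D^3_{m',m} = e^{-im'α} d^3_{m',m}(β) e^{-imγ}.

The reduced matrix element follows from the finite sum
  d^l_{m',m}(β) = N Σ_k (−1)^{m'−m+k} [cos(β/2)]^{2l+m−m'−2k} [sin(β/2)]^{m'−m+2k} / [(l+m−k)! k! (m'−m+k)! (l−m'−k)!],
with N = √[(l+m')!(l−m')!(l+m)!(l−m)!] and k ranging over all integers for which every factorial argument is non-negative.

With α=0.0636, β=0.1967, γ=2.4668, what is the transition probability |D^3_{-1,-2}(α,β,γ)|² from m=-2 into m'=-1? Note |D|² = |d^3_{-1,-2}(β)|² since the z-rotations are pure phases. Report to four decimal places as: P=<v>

Split into d^3_{-1,-2}(β=0.1967) × two z-phases.
c=cos(0.196700/2)=0.995168, s=sin(0.196700/2)=0.098192; N=√[2·24·1·120]=75.894664
Admissible k: 0..1 (factorial args all ≥0)
  k=0: (−1)^1·75.8947/(24)·0.9952^5·0.0982^1 = -0.303078
  k=1: (−1)^2·75.8947/(12)·0.9952^3·0.0982^3 = +0.005901
d^3_{-1,-2}(0.1967) = -0.303078 +0.005901 = -0.297177
|D^3_{-1,-2}|² = |d^3_{-1,-2}(β)|² = (-0.297177)² = 0.088314 (the z-rotation phases have unit modulus)

P=0.0883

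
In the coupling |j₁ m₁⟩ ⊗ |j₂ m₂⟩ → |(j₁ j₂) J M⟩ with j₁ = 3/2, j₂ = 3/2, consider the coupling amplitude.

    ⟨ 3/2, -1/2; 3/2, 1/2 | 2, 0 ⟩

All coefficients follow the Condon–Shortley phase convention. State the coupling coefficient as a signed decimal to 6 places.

j₁+j₂−J=1  J+j₁−j₂=2  J−j₁+j₂=2  j₁+j₂+J+1=6
(j₁±m₁, j₂±m₂, J±M) = (1,2,2,1,2,2)
P² = 4/9
sum k=0..1:
  [0] +1/4 = 1/4
  [1] −1/1 = -1
S = -3/4
C² = P²·S² = 1/4 ; C = -0.500000

-0.500000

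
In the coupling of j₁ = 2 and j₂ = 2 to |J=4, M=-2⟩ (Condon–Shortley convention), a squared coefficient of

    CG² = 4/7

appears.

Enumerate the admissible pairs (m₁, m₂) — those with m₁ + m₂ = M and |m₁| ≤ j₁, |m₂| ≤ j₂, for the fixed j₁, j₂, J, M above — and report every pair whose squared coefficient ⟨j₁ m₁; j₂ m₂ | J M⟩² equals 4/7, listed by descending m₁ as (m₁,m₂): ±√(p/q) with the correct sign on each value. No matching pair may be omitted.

Admissible pairs with m₁+m₂ = M = -2: (-2,0), (-1,-1), (0,-2)
  (m₁,m₂)=(0,-2): CG² = 3/14, CG = +√(3/14)
  (m₁,m₂)=(-1,-1): CG² = 4/7, CG = +√(4/7)   ← matches the target
  (m₁,m₂)=(-2,0): CG² = 3/14, CG = +√(3/14)
Pairs with CG² = 4/7: (-1,-1): +√(4/7)

(-1,-1): +√(4/7)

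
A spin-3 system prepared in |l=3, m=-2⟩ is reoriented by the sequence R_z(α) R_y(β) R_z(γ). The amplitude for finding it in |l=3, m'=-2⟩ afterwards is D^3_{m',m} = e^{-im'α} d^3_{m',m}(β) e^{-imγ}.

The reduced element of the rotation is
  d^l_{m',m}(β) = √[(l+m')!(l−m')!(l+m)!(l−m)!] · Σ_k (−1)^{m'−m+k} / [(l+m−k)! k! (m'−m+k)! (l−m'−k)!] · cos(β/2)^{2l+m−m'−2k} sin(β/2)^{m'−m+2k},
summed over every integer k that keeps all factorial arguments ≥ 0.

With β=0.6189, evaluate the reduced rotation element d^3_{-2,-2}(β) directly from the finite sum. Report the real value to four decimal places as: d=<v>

d^3_{-2,-2}(β=0.6189) via the finite sum:
Half-angle: c=0.952501, s=0.304535. N=√(1·120·1·120)=120.000000
k∈{0,1} keeps every argument non-negative
  k=0: (−1)^0·120.0000/(120)·0.9525^6·0.3045^0 = +0.746781
  k=1: (−1)^1·120.0000/(24)·0.9525^4·0.3045^2 = -0.381686
d^3_{-2,-2}(0.6189) = +0.746781 -0.381686 = +0.365095

d=0.3651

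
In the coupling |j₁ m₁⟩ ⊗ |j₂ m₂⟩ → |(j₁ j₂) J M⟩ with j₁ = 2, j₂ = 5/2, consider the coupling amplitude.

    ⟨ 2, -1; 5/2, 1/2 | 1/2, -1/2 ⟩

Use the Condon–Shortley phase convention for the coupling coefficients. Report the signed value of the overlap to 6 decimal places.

triangle: 4!·0!·1!/6! = 24/720
(j±m)!: 1!·3!·3!·2!·0!·1! = 72
prefactor² = (2J+1)·Δ·N² = 24/5
  k=3: −1/(3!·1!·0!·0!·0!·1!) = -1/6
Σ = -1/6  ⇒  CG² = 24/5·(-1/6)² = 2/15
CG = −√(2/15) = -0.365148

−√(2/15) = -0.365148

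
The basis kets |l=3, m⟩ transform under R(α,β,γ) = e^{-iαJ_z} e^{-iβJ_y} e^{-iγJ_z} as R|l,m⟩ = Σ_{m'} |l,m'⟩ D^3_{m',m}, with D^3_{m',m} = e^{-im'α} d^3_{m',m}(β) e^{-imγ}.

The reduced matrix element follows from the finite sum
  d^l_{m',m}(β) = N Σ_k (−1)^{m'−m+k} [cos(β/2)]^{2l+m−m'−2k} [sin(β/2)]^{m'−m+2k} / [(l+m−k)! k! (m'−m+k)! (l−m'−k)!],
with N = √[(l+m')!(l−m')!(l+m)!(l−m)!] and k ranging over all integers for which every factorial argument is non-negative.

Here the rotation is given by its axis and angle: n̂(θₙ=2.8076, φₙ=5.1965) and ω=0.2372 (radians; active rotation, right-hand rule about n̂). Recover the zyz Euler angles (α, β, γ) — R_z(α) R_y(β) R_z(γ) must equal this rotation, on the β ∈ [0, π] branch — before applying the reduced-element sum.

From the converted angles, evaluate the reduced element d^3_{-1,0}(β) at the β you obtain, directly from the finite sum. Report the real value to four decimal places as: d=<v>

d=0.1333

Axis–angle → zyz. n̂ = (sinθₙcosφₙ, sinθₙsinφₙ, cosθₙ) = (+0.152573, -0.290148, -0.944741), ω = 0.2372.
R = I cosω + sinω [n̂]ₓ + (1−cosω) n̂n̂ᵀ gives
  R = [+0.972652, +0.220758, -0.072216; -0.223237, +0.974357, -0.028177; +0.064143, +0.043527, +0.996991]
β = atan2(√(R₁₃²+R₂₃²), R₃₃) = 0.077596; α = atan2(R₂₃, R₁₃) mod 2π = 3.513601; γ = atan2(R₃₂, −R₃₁) mod 2π = 2.545379
d^3_{-1,0}(β=0.0776) via the finite sum:
c=cos(0.077596/2)=0.999247, s=sin(0.077596/2)=0.038788; N=√[2·24·6·6]=41.569219
k∈{1,2,3} keeps every argument non-negative
  k=1: (−1)^0·41.5692/(12)·0.9992^5·0.0388^1 = +0.133861
  k=2: (−1)^1·41.5692/(4)·0.9992^3·0.0388^3 = -0.000605
  k=3: (−1)^2·41.5692/(12)·0.9992^1·0.0388^5 = +0.000000
d^3_{-1,0}(0.0776) = +0.133861 -0.000605 +0.000000 = +0.133256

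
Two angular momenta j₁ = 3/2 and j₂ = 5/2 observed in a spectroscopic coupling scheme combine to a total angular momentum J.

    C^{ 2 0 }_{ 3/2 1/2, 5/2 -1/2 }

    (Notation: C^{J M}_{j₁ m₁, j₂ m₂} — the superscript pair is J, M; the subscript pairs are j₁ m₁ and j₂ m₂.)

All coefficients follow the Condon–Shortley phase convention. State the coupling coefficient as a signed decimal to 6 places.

−√(1/14) ≈ -0.267261

triangle: 2!×1!×3!/7! = 12/5040
(j±m)!: 2!×1!×2!×3!×2!×2! = 96
prefactor² = (2J+1)×Δ×N² = 8/7
  k=0: +1/(0!×2!×1!×2!×0!×1!) = 1/4
  k=1: −1/(1!×1!×0!×1!×1!×2!) = -1/2
Σ = -1/4  ⇒  CG² = 8/7×(-1/4)² = 1/14
CG = −√(1/14) = -0.267261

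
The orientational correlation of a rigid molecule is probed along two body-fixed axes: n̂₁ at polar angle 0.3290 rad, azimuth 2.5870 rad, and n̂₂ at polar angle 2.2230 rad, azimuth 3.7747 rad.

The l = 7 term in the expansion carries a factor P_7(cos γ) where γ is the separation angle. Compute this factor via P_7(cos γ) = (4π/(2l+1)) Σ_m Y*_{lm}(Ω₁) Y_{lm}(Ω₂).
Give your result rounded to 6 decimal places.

-0.177511

Term-by-term m-sum for l=7 (normalisation 4π/15 = 0.837758):
  term(m=-7) = -0.00001 - 0.00002j   from Y*(Ω₁)=0.00014 - 0.00012j, Y(Ω₂)=0.02774 - 0.09622j
  term(m=-6) = -0.00038 + 0.00043j   from Y*(Ω₁)=-0.00198 + 0.00037j, Y(Ω₂)=0.22657 - 0.17477j
  term(m=-5) = 0.00570 + 0.00205j   from Y*(Ω₁)=0.01283 + 0.00495j, Y(Ω₂)=0.44067 - 0.01055j
  term(m=-4) = -0.00080 - 0.02078j   from Y*(Ω₁)=-0.03946 - 0.05217j, Y(Ω₂)=0.26070 + 0.18188j
  term(m=-3) = 0.02114 - 0.00948j   from Y*(Ω₁)=0.02030 + 0.21769j, Y(Ω₂)=-0.03418 - 0.10028j
  term(m=-2) = -0.12742 - 0.12261j   from Y*(Ω₁)=0.21469 - 0.43158j, Y(Ω₂)=0.11001 - 0.34996j
  term(m=-1) = -0.01055 + 0.02617j   from Y*(Ω₁)=-0.47450 + 0.29392j, Y(Ω₂)=0.04076 - 0.02991j
  term(m=+0) = 0.01274 + 0.00000j   from Y*(Ω₁)=-0.03641 + 0.00000j, Y(Ω₂)=-0.34992 + 0.00000j
  term(m=+1) = -0.01055 - 0.02617j   from Y*(Ω₁)=0.47450 + 0.29392j, Y(Ω₂)=-0.04076 - 0.02991j
  term(m=+2) = -0.12742 + 0.12261j   from Y*(Ω₁)=0.21469 + 0.43158j, Y(Ω₂)=0.11001 + 0.34996j
  term(m=+3) = 0.02114 + 0.00948j   from Y*(Ω₁)=-0.02030 + 0.21769j, Y(Ω₂)=0.03418 - 0.10028j
  term(m=+4) = -0.00080 + 0.02078j   from Y*(Ω₁)=-0.03946 + 0.05217j, Y(Ω₂)=0.26070 - 0.18188j
  term(m=+5) = 0.00570 - 0.00205j   from Y*(Ω₁)=-0.01283 + 0.00495j, Y(Ω₂)=-0.44067 - 0.01055j
  term(m=+6) = -0.00038 - 0.00043j   from Y*(Ω₁)=-0.00198 - 0.00037j, Y(Ω₂)=0.22657 + 0.17477j
  term(m=+7) = -0.00001 + 0.00002j   from Y*(Ω₁)=-0.00014 - 0.00012j, Y(Ω₂)=-0.02774 - 0.09622j
Accumulated sum -0.21189 + 0.00000j; after 4π/(2l+1) scaling, -0.17751 + 0.00000j ⇒ P_7 = -0.177511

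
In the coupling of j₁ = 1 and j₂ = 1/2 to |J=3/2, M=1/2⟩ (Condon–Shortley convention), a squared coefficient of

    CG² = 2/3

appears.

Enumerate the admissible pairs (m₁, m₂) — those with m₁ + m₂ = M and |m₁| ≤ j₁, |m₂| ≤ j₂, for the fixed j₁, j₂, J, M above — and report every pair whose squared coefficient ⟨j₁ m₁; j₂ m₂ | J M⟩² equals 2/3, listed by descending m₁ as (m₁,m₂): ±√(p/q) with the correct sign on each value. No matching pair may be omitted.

Admissible pairs with m₁+m₂ = M = 1/2: (0,1/2), (1,-1/2)
  (m₁,m₂)=(1,-1/2): CG² = 1/3, CG = +√(1/3)
  (m₁,m₂)=(0,1/2): CG² = 2/3, CG = +√(2/3)   ← matches the target
Pairs with CG² = 2/3: (0,1/2): +√(2/3)

(0,1/2): +√(2/3)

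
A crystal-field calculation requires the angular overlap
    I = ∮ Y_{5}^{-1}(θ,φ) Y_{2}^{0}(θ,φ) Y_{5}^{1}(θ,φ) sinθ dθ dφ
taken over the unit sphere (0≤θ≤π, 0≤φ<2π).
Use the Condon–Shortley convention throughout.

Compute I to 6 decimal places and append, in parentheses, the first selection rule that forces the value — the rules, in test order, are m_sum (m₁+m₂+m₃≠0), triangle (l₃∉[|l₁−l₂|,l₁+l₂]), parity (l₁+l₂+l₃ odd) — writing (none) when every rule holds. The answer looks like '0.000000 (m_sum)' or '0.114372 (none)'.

-0.145565 (none)

m-sum 0 ✓  L=12 even ✓  3≤5≤7 ✓
Π(2lᵢ+1) = 11×5×11 = 605
triangle coeff Δ(5,2,5) = 1/38610
Σ_t [0,2]: t=0:+1/2880 t=1:−1/576 t=2:+1/2880 = -1/960
(3j)²=10/429 [(5 2 5; 0 0 0)], sign=+1
Σ_t [0,2]: t=0:+1/5760 t=1:−1/720 t=2:+1/2304 = -1/1280
(3j)²=27/1430 [(5 2 5; -1 0 1)], sign=-1
⇒ 4πI² = 45/169
I = (-1)√(45/169/(4π)) = -0.14556534
No selection rule forces the value: the integral is nonzero (none).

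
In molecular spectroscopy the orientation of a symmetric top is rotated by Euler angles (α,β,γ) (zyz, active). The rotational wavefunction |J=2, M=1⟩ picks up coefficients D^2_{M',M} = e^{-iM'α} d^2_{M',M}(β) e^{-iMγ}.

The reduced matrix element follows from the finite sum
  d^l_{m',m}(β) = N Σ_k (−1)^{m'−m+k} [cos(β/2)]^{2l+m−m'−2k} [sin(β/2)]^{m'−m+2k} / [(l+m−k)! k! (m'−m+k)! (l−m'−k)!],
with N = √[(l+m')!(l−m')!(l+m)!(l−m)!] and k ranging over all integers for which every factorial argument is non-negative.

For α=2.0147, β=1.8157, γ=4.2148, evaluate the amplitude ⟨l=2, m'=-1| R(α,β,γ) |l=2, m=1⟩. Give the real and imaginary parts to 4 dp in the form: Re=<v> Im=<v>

Re=-0.1883 Im=-0.2587

Split into d^2_{-1,1}(β=1.8157) × two z-phases.
c=cos(1.815700/2)=0.615442, s=sin(1.815700/2)=0.788182; N=√[1·6·6·1]=6.000000
k∈{2,3} keeps every argument non-negative
  k=2: (−1)^0·6.0000/(2)·0.6154^2·0.7882^2 = +0.705909
  k=3: (−1)^1·6.0000/(6)·0.6154^0·0.7882^4 = -0.385928
d^2_{-1,1}(1.8157) = +0.705909 -0.385928 = +0.319980
Phases: e^{-i·(-1)·2.0147}=-0.429468+0.903082i, e^{-i·(1)·4.2148}=-0.477308+0.878736i ⇒ D=-0.188335-0.258684i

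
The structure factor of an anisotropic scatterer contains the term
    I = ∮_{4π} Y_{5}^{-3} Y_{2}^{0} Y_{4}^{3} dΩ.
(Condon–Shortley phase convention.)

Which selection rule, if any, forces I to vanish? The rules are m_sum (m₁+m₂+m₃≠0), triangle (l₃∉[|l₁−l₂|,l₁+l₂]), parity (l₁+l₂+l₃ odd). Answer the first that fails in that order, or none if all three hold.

parity

m₁+m₂+m₃ = -3 + 0 + 3 = 0  ✓
triangle: |5−2|=3 ≤ l₃=4 ≤ 5+2=7  ✓
parity: l₁+l₂+l₃ = 11 is odd  ✗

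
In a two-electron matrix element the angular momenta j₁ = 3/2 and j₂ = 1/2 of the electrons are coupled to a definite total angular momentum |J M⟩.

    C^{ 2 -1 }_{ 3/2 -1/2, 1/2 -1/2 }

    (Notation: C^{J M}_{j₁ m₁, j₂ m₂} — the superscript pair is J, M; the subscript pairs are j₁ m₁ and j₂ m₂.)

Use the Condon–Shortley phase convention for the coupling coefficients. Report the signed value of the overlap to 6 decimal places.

triangle: 0!·3!·1!/5! = 6/120
(j±m)!: 1!·2!·0!·1!·1!·3! = 12
prefactor² = (2J+1)·Δ·N² = 3
  k=0: +1/(0!·0!·2!·0!·1!·1!) = 1/2
Σ = 1/2  ⇒  CG² = 3·(1/2)² = 3/4
CG = +√(3/4) = +0.866025

+√(3/4) ≈ +0.866025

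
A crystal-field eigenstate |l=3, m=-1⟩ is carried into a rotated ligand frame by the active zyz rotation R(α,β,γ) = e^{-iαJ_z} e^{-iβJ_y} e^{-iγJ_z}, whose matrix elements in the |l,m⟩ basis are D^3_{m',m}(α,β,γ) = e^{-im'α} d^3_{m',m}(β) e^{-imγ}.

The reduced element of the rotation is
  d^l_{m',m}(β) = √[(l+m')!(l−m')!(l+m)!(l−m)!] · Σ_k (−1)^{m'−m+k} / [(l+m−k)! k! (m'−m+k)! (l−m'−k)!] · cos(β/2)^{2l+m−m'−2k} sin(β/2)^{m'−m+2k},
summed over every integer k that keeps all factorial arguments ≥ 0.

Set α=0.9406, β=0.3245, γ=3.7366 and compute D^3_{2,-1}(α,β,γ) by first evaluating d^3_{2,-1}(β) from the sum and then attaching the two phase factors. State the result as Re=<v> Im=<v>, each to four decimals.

D^3_{2,-1}(0.9406,0.3245,3.7366) = e^{-i·2·0.9406}·d^3_{2,-1}(0.3245)·e^{-i·-1·3.7366}. Compute d first:
With c≡cos(β/2)=0.986866 and s≡sin(β/2)=0.161539, N=[120·1·2·24]^{1/2}=75.894664
k∈{0,1} keeps every argument non-negative
  k=0: (−1)^3·75.8947/(12)·0.9869^3·0.1615^3 = -0.025623
  k=1: (−1)^4·75.8947/(24)·0.9869^1·0.1615^5 = +0.000343
d^3_{2,-1}(0.3245) = -0.025623 +0.000343 = -0.025280
Attach z-rotation phases: D = e^{-i(2)(0.9406)}·(-0.025280)·e^{-i(-1)(3.7366)} = +0.007098-0.024263i

Re=0.0071 Im=-0.0243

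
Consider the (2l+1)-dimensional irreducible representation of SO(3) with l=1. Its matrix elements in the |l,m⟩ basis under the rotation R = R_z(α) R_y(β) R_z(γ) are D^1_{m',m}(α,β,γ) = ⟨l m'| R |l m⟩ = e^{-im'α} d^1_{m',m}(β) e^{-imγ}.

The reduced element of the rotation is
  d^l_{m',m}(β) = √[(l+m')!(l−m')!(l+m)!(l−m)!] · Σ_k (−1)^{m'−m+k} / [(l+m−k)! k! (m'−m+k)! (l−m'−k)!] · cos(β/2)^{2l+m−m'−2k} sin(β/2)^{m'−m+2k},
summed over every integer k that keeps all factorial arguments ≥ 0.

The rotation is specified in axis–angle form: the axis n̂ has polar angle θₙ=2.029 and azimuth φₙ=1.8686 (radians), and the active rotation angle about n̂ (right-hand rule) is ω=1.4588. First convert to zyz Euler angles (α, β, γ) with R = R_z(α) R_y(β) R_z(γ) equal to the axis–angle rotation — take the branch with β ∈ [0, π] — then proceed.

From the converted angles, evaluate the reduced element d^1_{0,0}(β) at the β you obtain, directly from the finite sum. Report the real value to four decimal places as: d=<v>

d=0.2856

Axis–angle → zyz. n̂ = (sinθₙcosφₙ, sinθₙsinφₙ, cosθₙ) = (-0.263154, +0.857372, -0.442338), ω = 1.4588.
R = I cosω + sinω [n̂]ₓ + (1−cosω) n̂n̂ᵀ gives
  R = [+0.173273, +0.239161, +0.955394; -0.639972, +0.764694, -0.075357; -0.748607, -0.598368, +0.285557]
β = atan2(√(R₁₃²+R₂₃²), R₃₃) = 1.281208; α = atan2(R₂₃, R₁₃) mod 2π = 6.204473; γ = atan2(R₃₂, −R₃₁) mod 2π = 5.608866
d^1_{0,0}(β=1.2812) via the finite sum:
Half-angle: c=0.801735, s=0.597680. N=√(1·1·1·1)=1.000000
k: max(0,(0)−(0))=0 … min(1+(0),1−(0))=1
  k=0: (−1)^0·1.0000/(1)·0.8017^2·0.5977^0 = +0.642779
  k=1: (−1)^1·1.0000/(1)·0.8017^0·0.5977^2 = -0.357221
d^1_{0,0}(1.2812) = +0.642779 -0.357221 = +0.285557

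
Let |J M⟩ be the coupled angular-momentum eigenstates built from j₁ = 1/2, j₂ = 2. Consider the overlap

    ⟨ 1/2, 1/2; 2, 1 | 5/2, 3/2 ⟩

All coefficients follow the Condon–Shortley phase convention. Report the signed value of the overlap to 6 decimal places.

+0.894427

j₁+j₂−J=0  J+j₁−j₂=1  J−j₁+j₂=4  j₁+j₂+J+1=6
(j₁±m₁, j₂±m₂, J±M) = (1,0,3,1,4,1)
P² = 144/5
sum k=0..0:
  [0] +1/6 = 1/6
S = 1/6
C² = P²·S² = 4/5 ; C = +0.894427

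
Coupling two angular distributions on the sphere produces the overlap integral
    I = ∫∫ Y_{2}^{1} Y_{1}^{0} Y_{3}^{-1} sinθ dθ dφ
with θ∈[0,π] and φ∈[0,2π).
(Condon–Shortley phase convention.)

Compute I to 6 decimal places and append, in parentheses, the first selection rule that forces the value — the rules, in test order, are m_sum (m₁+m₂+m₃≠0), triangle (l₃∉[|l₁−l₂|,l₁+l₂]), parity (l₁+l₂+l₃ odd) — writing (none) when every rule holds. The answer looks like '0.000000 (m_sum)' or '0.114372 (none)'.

Rules hold: Σm=0, L=6 even, 1≤3≤3.
N = 5·3·7 = 105
Δ = 0!·4!·2!/7! = 1/105
Racah Σ t=0..0: t=0:+1/4 = 1/4
⇒ 3j(2 1 3; 0 0 0)² = 3/35, sgn -1
Racah Σ t=0..0: t=0:+1/6 = 1/6
⇒ 3j(2 1 3; 1 0 -1)² = 8/105, sgn +1
4πI² = N·(3j₀)²·(3jₘ)² = 24/35
I = -1·√(0.685714/4π) = -0.23359668
No selection rule forces the value: the integral is nonzero (none).

-0.233597 (none)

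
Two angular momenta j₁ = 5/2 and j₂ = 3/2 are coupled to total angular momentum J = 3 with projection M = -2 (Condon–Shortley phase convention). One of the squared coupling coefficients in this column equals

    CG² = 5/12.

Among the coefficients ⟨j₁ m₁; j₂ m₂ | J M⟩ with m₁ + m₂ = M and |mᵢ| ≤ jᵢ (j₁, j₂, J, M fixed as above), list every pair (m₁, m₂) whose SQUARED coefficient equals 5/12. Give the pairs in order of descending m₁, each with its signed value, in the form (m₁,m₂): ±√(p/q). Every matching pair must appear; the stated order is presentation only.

(-5/2,1/2): −√(5/12)

Admissible pairs with m₁+m₂ = M = -2: (-5/2,1/2), (-3/2,-1/2), (-1/2,-3/2)
  (m₁,m₂)=(-1/2,-3/2): CG² = 1/2, CG = +√(1/2)
  (m₁,m₂)=(-3/2,-1/2): CG² = 1/12, CG = −√(1/12)
  (m₁,m₂)=(-5/2,1/2): CG² = 5/12, CG = −√(5/12)   ← matches the target
Pairs with CG² = 5/12: (-5/2,1/2): −√(5/12)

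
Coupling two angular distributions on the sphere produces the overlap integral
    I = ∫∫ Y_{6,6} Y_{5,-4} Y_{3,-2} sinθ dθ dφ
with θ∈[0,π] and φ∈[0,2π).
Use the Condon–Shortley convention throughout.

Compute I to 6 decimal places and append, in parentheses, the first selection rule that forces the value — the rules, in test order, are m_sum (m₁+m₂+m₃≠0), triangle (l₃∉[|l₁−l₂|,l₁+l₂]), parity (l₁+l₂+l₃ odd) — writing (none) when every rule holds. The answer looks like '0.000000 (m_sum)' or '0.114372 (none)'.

0.207001 (none)

Checks pass: Σm=0; 14 even; l₃=3∈[1,11].
(2·6+1)(2·5+1)(2·3+1) = 1001
Δ: 8! 4! 2! / 15! → 1/675675
sum: t=3:−1/8640 t=4:+1/2304 t=5:−1/8640 = 7/34560
3j²(6 5 3; 0 0 0) = Δ·Π!·Σ² = 7/429  (sign -1)
sum: t=0:+1/967680 = 1/967680
3j²(6 5 3; 6 -4 -2) = Δ·Π!·Σ² = 3/91  (sign -1)
combine: 4πI² = 1001·7/429·3/91 = 7/13
take √, sign +1: I = 0.20700098
No selection rule forces the value: the integral is nonzero (none).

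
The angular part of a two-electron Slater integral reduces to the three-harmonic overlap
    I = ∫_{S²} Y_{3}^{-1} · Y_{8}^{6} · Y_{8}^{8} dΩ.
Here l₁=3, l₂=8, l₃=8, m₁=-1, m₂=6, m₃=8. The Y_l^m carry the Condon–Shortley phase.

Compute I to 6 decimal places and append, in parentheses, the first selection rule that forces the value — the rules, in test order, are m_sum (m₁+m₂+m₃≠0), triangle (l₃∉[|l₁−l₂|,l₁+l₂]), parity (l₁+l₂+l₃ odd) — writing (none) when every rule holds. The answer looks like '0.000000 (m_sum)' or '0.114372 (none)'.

Σmᵢ = 13 ≠ 0, so the φ-integral vanishes; I = 0

0.000000 (m_sum)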